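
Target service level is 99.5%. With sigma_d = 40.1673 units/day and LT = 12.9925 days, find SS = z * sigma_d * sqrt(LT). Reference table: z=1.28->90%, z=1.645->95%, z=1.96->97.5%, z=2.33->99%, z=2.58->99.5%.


From the table, SL = 99.5% corresponds to z = 2.58
sqrt(LT) = sqrt(12.9925) = 3.6045
SS = 2.58 * 40.1673 * 3.6045 = 373.5414

373.5414 units


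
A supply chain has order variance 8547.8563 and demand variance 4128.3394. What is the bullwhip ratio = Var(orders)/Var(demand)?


BW = 8547.8563 / 4128.3394 = 2.0705

2.0705


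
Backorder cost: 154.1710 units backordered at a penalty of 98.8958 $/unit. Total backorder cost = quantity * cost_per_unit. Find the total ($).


Total = 154.1710 * 98.8958 = 15246.8644

15246.8644 $


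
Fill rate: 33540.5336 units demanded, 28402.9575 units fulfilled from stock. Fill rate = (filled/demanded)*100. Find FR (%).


FR = 28402.9575 / 33540.5336 * 100 = 84.6825

84.6825%


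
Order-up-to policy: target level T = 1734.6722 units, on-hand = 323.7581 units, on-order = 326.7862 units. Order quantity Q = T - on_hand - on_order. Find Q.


Inventory position = OH + OO = 323.7581 + 326.7862 = 650.5443
Q = 1734.6722 - 650.5443 = 1084.1279

1084.1279 units


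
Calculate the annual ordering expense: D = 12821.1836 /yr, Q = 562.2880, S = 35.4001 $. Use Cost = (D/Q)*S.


Number of orders = D/Q = 22.8018
Cost = 22.8018 * 35.4001 = 807.1863

807.1863 $/yr


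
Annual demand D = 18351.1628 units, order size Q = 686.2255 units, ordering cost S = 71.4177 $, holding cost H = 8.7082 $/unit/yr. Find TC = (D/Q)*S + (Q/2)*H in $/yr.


Ordering cost = D*S/Q = 1909.8647
Holding cost = Q*H/2 = 2987.8944
TC = 1909.8647 + 2987.8944 = 4897.7591

4897.7591 $/yr


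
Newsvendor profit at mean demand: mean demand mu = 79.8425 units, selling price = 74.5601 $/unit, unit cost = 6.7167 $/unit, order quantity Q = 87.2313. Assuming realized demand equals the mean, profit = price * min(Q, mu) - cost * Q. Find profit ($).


Sales at mu = min(87.2313, 79.8425) = 79.8425
Revenue = 74.5601 * 79.8425 = 5953.0648
Total cost = 6.7167 * 87.2313 = 585.9065
Profit = 5953.0648 - 585.9065 = 5367.1583

5367.1583 $


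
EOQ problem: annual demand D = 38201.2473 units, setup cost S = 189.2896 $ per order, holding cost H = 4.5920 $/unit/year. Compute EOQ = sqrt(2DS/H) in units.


2*D*S = 2 * 38201.2473 * 189.2896 = 14462197.6418
2*D*S/H = 3149433.2844
EOQ = sqrt(3149433.2844) = 1774.6643

1774.6643 units


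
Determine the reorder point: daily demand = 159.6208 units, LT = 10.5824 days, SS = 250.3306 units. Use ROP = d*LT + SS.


d*LT = 159.6208 * 10.5824 = 1689.1712
ROP = 1689.1712 + 250.3306 = 1939.5018

1939.5018 units


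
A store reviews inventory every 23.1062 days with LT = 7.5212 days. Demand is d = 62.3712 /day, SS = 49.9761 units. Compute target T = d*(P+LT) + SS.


P + LT = 30.6274
d*(P+LT) = 62.3712 * 30.6274 = 1910.2677
T = 1910.2677 + 49.9761 = 1960.2438

1960.2438 units


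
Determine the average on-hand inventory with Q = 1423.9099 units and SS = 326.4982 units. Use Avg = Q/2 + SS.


Q/2 = 711.9550
Avg = 711.9550 + 326.4982 = 1038.4532

1038.4532 units


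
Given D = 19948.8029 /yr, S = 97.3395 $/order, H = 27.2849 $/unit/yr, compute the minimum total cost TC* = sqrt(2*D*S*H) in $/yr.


2*D*S*H = 105963992.3374
TC* = sqrt(105963992.3374) = 10293.8813

10293.8813 $/yr


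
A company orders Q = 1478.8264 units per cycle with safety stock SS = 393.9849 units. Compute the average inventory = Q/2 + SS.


Q/2 = 739.4132
Avg = 739.4132 + 393.9849 = 1133.3981

1133.3981 units


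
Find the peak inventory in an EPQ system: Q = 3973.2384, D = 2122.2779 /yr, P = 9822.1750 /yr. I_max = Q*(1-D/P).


D/P = 0.2161
1 - D/P = 0.7839
I_max = 3973.2384 * 0.7839 = 3114.7406

3114.7406 units


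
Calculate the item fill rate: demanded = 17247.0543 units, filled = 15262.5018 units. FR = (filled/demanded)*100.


FR = 15262.5018 / 17247.0543 * 100 = 88.4934

88.4934%


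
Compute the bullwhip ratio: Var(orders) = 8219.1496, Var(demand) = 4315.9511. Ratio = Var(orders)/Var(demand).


BW = 8219.1496 / 4315.9511 = 1.9044

1.9044


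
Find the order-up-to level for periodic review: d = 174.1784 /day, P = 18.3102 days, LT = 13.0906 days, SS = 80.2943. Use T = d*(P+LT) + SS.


P + LT = 31.4008
d*(P+LT) = 174.1784 * 31.4008 = 5469.3411
T = 5469.3411 + 80.2943 = 5549.6354

5549.6354 units


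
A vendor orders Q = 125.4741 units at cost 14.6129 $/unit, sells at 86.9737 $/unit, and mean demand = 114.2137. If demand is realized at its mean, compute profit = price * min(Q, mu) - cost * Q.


Sales at mu = min(125.4741, 114.2137) = 114.2137
Revenue = 86.9737 * 114.2137 = 9933.5881
Total cost = 14.6129 * 125.4741 = 1833.5405
Profit = 9933.5881 - 1833.5405 = 8100.0476

8100.0476 $


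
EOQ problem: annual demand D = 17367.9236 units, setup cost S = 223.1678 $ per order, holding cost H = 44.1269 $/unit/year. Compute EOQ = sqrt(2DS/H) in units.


2*D*S = 2 * 17367.9236 * 223.1678 = 7751922.6008
2*D*S/H = 175673.4010
EOQ = sqrt(175673.4010) = 419.1341

419.1341 units


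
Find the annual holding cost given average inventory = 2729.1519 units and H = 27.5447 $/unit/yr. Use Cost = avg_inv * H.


Cost = 2729.1519 * 27.5447 = 75173.6703

75173.6703 $/yr


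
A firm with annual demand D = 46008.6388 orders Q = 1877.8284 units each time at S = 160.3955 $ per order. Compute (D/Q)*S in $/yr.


Number of orders = D/Q = 24.5010
Cost = 24.5010 * 160.3955 = 3929.8472

3929.8472 $/yr


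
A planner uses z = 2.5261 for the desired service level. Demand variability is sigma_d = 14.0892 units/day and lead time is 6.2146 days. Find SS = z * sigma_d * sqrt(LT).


sqrt(LT) = sqrt(6.2146) = 2.4929
SS = 2.5261 * 14.0892 * 2.4929 = 88.7245

88.7245 units


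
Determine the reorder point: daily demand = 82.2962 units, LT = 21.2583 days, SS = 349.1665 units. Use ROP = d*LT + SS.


d*LT = 82.2962 * 21.2583 = 1749.4773
ROP = 1749.4773 + 349.1665 = 2098.6438

2098.6438 units


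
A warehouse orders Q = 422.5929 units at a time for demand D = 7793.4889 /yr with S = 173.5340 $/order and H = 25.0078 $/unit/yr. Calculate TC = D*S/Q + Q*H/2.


Ordering cost = D*S/Q = 3200.3266
Holding cost = Q*H/2 = 5284.0594
TC = 3200.3266 + 5284.0594 = 8484.3860

8484.3860 $/yr


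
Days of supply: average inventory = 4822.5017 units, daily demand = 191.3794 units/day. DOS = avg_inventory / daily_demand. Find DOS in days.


DOS = 4822.5017 / 191.3794 = 25.1986

25.1986 days


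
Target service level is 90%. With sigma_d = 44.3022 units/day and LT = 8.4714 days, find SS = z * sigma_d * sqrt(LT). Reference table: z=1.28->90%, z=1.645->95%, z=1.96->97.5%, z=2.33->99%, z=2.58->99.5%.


From the table, SL = 90% corresponds to z = 1.28
sqrt(LT) = sqrt(8.4714) = 2.9106
SS = 1.28 * 44.3022 * 2.9106 = 165.0490

165.0490 units


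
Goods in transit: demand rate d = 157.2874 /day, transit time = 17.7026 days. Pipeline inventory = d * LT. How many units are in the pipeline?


Pipeline = 157.2874 * 17.7026 = 2784.3959

2784.3959 units


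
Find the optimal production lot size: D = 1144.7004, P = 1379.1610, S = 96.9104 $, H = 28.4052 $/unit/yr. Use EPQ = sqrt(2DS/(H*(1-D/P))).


1 - D/P = 1 - 0.8300 = 0.1700
H*(1-D/P) = 4.8290
2DS = 221866.7473
EPQ = sqrt(45945.1274) = 214.3481

214.3481 units


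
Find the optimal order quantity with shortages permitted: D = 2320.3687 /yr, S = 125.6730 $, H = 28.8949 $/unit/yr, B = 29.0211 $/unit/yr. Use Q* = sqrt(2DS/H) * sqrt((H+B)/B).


sqrt(2DS/H) = 142.0705
sqrt((H+B)/B) = 1.4127
Q* = 142.0705 * 1.4127 = 200.6995

200.6995 units


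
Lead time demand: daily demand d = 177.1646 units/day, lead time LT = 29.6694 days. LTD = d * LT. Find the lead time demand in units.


LTD = 177.1646 * 29.6694 = 5256.3674

5256.3674 units


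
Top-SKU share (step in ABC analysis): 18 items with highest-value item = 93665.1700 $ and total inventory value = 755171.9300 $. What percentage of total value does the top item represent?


Top item = 93665.1700
Total = 755171.9300
Percentage = 93665.1700 / 755171.9300 * 100 = 12.4032

12.4032%


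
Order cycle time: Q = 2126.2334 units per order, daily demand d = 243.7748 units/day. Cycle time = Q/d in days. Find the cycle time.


Cycle = 2126.2334 / 243.7748 = 8.7221

8.7221 days


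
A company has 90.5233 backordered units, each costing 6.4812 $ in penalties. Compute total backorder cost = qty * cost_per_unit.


Total = 90.5233 * 6.4812 = 586.6996

586.6996 $


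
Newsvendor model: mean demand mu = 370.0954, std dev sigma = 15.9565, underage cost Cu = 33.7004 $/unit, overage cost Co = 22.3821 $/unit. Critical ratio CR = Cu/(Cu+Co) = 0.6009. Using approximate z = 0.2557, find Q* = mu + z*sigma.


CR = Cu/(Cu+Co) = 33.7004/(33.7004+22.3821) = 0.6009
z = 0.2557
Q* = 370.0954 + 0.2557 * 15.9565 = 374.1755

374.1755 units


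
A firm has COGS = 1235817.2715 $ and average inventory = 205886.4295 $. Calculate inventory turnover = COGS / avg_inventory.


Turnover = 1235817.2715 / 205886.4295 = 6.0024

6.0024


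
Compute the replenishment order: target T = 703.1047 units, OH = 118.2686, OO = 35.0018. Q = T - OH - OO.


Inventory position = OH + OO = 118.2686 + 35.0018 = 153.2704
Q = 703.1047 - 153.2704 = 549.8343

549.8343 units


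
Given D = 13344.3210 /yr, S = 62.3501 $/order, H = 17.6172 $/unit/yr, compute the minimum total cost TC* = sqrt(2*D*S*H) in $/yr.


2*D*S*H = 29315716.6365
TC* = sqrt(29315716.6365) = 5414.3990

5414.3990 $/yr


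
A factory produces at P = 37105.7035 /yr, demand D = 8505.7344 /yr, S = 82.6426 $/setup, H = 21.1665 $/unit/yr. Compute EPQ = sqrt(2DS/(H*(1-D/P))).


1 - D/P = 1 - 0.2292 = 0.7708
H*(1-D/P) = 16.3145
2DS = 1405872.0115
EPQ = sqrt(86173.1245) = 293.5526

293.5526 units


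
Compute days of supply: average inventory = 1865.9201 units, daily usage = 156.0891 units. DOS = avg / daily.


DOS = 1865.9201 / 156.0891 = 11.9542

11.9542 days


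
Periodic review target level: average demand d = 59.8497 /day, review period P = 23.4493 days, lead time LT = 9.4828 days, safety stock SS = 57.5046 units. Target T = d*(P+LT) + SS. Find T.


P + LT = 32.9321
d*(P+LT) = 59.8497 * 32.9321 = 1970.9763
T = 1970.9763 + 57.5046 = 2028.4809

2028.4809 units


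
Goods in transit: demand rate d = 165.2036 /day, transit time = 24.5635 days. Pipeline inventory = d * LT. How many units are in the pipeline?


Pipeline = 165.2036 * 24.5635 = 4057.9786

4057.9786 units


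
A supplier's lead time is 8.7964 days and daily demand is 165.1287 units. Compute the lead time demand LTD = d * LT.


LTD = 165.1287 * 8.7964 = 1452.5381

1452.5381 units


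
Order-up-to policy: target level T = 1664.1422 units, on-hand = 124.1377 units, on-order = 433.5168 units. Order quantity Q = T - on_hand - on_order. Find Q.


Inventory position = OH + OO = 124.1377 + 433.5168 = 557.6545
Q = 1664.1422 - 557.6545 = 1106.4877

1106.4877 units


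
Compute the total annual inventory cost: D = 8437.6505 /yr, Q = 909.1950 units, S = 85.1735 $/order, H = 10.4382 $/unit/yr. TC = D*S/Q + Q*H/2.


Ordering cost = D*S/Q = 790.4401
Holding cost = Q*H/2 = 4745.1796
TC = 790.4401 + 4745.1796 = 5535.6198

5535.6198 $/yr


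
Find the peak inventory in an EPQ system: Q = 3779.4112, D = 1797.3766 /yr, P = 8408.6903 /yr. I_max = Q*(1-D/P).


D/P = 0.2138
1 - D/P = 0.7862
I_max = 3779.4112 * 0.7862 = 2971.5535

2971.5535 units


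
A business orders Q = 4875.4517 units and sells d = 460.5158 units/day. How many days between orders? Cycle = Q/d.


Cycle = 4875.4517 / 460.5158 = 10.5869

10.5869 days


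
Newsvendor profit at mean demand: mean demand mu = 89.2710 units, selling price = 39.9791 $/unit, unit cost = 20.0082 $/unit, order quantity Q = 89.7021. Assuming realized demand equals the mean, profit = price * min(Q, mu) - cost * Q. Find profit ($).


Sales at mu = min(89.7021, 89.2710) = 89.2710
Revenue = 39.9791 * 89.2710 = 3568.9742
Total cost = 20.0082 * 89.7021 = 1794.7776
Profit = 3568.9742 - 1794.7776 = 1774.1967

1774.1967 $


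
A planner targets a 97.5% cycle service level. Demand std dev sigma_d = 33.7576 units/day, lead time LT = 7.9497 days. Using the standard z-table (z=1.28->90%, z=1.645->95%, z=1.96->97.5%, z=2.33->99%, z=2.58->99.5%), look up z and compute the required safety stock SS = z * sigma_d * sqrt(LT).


From the table, SL = 97.5% corresponds to z = 1.96
sqrt(LT) = sqrt(7.9497) = 2.8195
SS = 1.96 * 33.7576 * 2.8195 = 186.5533

186.5533 units


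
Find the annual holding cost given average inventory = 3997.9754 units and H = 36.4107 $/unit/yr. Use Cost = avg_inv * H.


Cost = 3997.9754 * 36.4107 = 145569.0829

145569.0829 $/yr


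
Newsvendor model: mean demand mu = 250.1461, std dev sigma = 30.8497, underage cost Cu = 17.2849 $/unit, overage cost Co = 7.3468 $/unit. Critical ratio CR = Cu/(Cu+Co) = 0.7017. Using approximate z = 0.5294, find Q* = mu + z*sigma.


CR = Cu/(Cu+Co) = 17.2849/(17.2849+7.3468) = 0.7017
z = 0.5294
Q* = 250.1461 + 0.5294 * 30.8497 = 266.4779

266.4779 units


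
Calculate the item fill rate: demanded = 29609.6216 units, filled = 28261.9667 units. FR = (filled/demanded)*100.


FR = 28261.9667 / 29609.6216 * 100 = 95.4486

95.4486%


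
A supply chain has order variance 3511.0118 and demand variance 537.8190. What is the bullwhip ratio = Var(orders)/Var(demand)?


BW = 3511.0118 / 537.8190 = 6.5282

6.5282


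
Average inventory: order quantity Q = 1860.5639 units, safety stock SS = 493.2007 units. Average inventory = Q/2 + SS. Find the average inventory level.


Q/2 = 930.2820
Avg = 930.2820 + 493.2007 = 1423.4826

1423.4826 units


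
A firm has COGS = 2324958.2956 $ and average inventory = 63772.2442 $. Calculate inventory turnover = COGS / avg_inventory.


Turnover = 2324958.2956 / 63772.2442 = 36.4572

36.4572


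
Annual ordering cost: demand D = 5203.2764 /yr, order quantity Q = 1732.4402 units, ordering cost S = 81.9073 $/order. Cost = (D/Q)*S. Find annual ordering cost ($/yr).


Number of orders = D/Q = 3.0034
Cost = 3.0034 * 81.9073 = 246.0035

246.0035 $/yr


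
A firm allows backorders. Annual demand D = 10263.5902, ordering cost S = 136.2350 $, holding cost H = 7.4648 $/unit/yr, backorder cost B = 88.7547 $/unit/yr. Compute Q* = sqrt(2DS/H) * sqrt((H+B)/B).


sqrt(2DS/H) = 612.0683
sqrt((H+B)/B) = 1.0412
Q* = 612.0683 * 1.0412 = 637.2881

637.2881 units


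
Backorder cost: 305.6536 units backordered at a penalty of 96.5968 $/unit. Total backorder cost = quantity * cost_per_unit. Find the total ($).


Total = 305.6536 * 96.5968 = 29525.1597

29525.1597 $


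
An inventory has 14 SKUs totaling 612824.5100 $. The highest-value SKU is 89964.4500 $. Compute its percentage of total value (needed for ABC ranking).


Top item = 89964.4500
Total = 612824.5100
Percentage = 89964.4500 / 612824.5100 * 100 = 14.6803

14.6803%


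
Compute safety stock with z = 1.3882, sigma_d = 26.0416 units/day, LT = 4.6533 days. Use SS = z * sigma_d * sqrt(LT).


sqrt(LT) = sqrt(4.6533) = 2.1572
SS = 1.3882 * 26.0416 * 2.1572 = 77.9831

77.9831 units


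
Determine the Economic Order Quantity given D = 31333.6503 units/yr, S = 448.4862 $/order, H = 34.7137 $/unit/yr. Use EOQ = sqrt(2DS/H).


2*D*S = 2 * 31333.6503 * 448.4862 = 28105419.5104
2*D*S/H = 809634.7987
EOQ = sqrt(809634.7987) = 899.7971

899.7971 units


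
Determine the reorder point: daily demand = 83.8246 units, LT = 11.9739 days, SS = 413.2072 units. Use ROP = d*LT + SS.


d*LT = 83.8246 * 11.9739 = 1003.7074
ROP = 1003.7074 + 413.2072 = 1416.9146

1416.9146 units


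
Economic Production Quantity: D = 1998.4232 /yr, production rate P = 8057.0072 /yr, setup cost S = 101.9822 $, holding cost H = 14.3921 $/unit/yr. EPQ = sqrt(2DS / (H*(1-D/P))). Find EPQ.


1 - D/P = 1 - 0.2480 = 0.7520
H*(1-D/P) = 10.8223
2DS = 407607.1889
EPQ = sqrt(37663.4661) = 194.0708

194.0708 units


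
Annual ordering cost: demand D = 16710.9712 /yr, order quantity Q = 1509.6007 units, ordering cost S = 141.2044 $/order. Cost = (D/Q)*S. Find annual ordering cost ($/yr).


Number of orders = D/Q = 11.0698
Cost = 11.0698 * 141.2044 = 1563.1038

1563.1038 $/yr


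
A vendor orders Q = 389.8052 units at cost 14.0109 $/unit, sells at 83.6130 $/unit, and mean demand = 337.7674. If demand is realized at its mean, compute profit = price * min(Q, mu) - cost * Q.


Sales at mu = min(389.8052, 337.7674) = 337.7674
Revenue = 83.6130 * 337.7674 = 28241.7456
Total cost = 14.0109 * 389.8052 = 5461.5217
Profit = 28241.7456 - 5461.5217 = 22780.2239

22780.2239 $


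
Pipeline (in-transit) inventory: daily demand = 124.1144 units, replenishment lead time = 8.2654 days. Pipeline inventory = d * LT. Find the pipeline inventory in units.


Pipeline = 124.1144 * 8.2654 = 1025.8552

1025.8552 units


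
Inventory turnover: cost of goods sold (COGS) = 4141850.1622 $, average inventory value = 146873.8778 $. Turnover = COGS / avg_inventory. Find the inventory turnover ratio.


Turnover = 4141850.1622 / 146873.8778 = 28.2000

28.2000


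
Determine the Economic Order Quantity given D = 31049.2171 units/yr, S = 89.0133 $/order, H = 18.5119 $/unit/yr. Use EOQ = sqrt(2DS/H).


2*D*S = 2 * 31049.2171 * 89.0133 = 5527586.5530
2*D*S/H = 298596.3922
EOQ = sqrt(298596.3922) = 546.4397

546.4397 units


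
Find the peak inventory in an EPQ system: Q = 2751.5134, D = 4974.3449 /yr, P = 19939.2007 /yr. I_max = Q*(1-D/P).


D/P = 0.2495
1 - D/P = 0.7505
I_max = 2751.5134 * 0.7505 = 2065.0778

2065.0778 units


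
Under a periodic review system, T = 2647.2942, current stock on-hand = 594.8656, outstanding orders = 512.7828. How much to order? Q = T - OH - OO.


Inventory position = OH + OO = 594.8656 + 512.7828 = 1107.6484
Q = 2647.2942 - 1107.6484 = 1539.6458

1539.6458 units


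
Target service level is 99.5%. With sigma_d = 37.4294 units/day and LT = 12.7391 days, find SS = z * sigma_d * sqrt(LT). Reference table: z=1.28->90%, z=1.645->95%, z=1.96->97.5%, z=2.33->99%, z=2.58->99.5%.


From the table, SL = 99.5% corresponds to z = 2.58
sqrt(LT) = sqrt(12.7391) = 3.5692
SS = 2.58 * 37.4294 * 3.5692 = 344.6688

344.6688 units


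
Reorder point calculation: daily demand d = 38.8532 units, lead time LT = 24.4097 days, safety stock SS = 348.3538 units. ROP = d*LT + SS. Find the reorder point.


d*LT = 38.8532 * 24.4097 = 948.3950
ROP = 948.3950 + 348.3538 = 1296.7488

1296.7488 units


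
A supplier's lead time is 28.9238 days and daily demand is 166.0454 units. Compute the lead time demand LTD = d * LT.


LTD = 166.0454 * 28.9238 = 4802.6639

4802.6639 units


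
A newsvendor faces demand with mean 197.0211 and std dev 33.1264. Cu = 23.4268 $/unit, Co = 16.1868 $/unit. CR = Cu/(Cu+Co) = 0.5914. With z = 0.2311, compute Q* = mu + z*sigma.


CR = Cu/(Cu+Co) = 23.4268/(23.4268+16.1868) = 0.5914
z = 0.2311
Q* = 197.0211 + 0.2311 * 33.1264 = 204.6766

204.6766 units


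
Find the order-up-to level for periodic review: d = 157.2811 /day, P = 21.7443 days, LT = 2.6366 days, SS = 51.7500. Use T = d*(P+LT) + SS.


P + LT = 24.3809
d*(P+LT) = 157.2811 * 24.3809 = 3834.6548
T = 3834.6548 + 51.7500 = 3886.4048

3886.4048 units


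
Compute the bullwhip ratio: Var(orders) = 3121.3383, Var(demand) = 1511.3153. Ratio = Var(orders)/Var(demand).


BW = 3121.3383 / 1511.3153 = 2.0653

2.0653


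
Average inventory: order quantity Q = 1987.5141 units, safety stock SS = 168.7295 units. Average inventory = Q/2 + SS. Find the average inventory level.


Q/2 = 993.7571
Avg = 993.7571 + 168.7295 = 1162.4866

1162.4866 units


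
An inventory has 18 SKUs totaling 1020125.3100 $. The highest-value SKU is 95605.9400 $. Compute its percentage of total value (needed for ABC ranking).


Top item = 95605.9400
Total = 1020125.3100
Percentage = 95605.9400 / 1020125.3100 * 100 = 9.3720

9.3720%


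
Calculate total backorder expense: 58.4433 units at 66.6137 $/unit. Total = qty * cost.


Total = 58.4433 * 66.6137 = 3893.1245

3893.1245 $


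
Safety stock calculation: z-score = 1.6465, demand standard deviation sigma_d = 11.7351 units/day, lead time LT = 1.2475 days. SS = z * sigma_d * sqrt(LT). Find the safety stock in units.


sqrt(LT) = sqrt(1.2475) = 1.1169
SS = 1.6465 * 11.7351 * 1.1169 = 21.5809

21.5809 units


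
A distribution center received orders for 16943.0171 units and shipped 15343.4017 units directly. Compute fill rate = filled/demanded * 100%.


FR = 15343.4017 / 16943.0171 * 100 = 90.5589

90.5589%


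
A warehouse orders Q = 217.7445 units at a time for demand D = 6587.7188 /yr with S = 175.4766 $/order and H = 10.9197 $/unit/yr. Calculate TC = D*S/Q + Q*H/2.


Ordering cost = D*S/Q = 5308.9309
Holding cost = Q*H/2 = 1188.8523
TC = 5308.9309 + 1188.8523 = 6497.7832

6497.7832 $/yr


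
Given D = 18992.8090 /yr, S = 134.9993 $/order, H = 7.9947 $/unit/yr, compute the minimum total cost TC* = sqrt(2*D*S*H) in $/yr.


2*D*S*H = 40997076.1518
TC* = sqrt(40997076.1518) = 6402.8959

6402.8959 $/yr


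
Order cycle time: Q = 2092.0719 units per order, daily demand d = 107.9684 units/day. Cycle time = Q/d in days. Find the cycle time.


Cycle = 2092.0719 / 107.9684 = 19.3767

19.3767 days


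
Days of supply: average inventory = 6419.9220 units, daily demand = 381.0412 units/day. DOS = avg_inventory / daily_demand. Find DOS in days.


DOS = 6419.9220 / 381.0412 = 16.8484

16.8484 days


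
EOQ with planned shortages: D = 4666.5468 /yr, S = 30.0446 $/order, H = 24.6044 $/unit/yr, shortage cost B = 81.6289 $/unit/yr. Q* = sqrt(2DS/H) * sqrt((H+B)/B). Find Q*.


sqrt(2DS/H) = 106.7553
sqrt((H+B)/B) = 1.1408
Q* = 106.7553 * 1.1408 = 121.7862

121.7862 units


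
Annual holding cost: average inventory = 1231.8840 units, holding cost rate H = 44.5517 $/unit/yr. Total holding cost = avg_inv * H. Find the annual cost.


Cost = 1231.8840 * 44.5517 = 54882.5264

54882.5264 $/yr


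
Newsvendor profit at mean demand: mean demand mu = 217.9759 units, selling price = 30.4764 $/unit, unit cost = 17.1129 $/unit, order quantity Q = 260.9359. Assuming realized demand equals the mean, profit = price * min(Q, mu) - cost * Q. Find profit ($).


Sales at mu = min(260.9359, 217.9759) = 217.9759
Revenue = 30.4764 * 217.9759 = 6643.1207
Total cost = 17.1129 * 260.9359 = 4465.3700
Profit = 6643.1207 - 4465.3700 = 2177.7508

2177.7508 $


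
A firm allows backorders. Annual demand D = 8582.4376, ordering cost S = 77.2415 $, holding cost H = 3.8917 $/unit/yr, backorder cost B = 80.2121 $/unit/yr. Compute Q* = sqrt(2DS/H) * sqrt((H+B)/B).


sqrt(2DS/H) = 583.6816
sqrt((H+B)/B) = 1.0240
Q* = 583.6816 * 1.0240 = 597.6733

597.6733 units


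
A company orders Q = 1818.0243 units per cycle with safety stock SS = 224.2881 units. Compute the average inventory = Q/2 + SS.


Q/2 = 909.0122
Avg = 909.0122 + 224.2881 = 1133.3003

1133.3003 units


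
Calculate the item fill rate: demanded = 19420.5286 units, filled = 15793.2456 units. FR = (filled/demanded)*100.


FR = 15793.2456 / 19420.5286 * 100 = 81.3224

81.3224%


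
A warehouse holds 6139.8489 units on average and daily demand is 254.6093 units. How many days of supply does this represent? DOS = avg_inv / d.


DOS = 6139.8489 / 254.6093 = 24.1148

24.1148 days


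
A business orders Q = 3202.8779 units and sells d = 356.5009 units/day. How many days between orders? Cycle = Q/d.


Cycle = 3202.8779 / 356.5009 = 8.9842

8.9842 days


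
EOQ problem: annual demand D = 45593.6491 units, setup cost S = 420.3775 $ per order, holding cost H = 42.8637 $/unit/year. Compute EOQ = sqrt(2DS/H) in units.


2*D*S = 2 * 45593.6491 * 420.3775 = 38333088.4491
2*D*S/H = 894301.9023
EOQ = sqrt(894301.9023) = 945.6754

945.6754 units


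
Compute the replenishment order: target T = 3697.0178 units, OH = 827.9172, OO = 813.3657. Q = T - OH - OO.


Inventory position = OH + OO = 827.9172 + 813.3657 = 1641.2829
Q = 3697.0178 - 1641.2829 = 2055.7349

2055.7349 units


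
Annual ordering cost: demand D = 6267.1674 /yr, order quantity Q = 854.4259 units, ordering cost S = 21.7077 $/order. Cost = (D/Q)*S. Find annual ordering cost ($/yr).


Number of orders = D/Q = 7.3349
Cost = 7.3349 * 21.7077 = 159.2248

159.2248 $/yr


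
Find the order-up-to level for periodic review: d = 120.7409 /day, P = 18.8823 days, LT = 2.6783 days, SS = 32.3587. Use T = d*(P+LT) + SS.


P + LT = 21.5606
d*(P+LT) = 120.7409 * 21.5606 = 2603.2462
T = 2603.2462 + 32.3587 = 2635.6049

2635.6049 units


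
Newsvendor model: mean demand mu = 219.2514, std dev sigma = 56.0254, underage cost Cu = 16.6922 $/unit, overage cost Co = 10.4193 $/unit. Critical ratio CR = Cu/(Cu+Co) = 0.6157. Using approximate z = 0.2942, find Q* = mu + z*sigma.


CR = Cu/(Cu+Co) = 16.6922/(16.6922+10.4193) = 0.6157
z = 0.2942
Q* = 219.2514 + 0.2942 * 56.0254 = 235.7341

235.7341 units


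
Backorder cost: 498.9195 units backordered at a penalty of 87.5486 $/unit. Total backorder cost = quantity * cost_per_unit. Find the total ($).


Total = 498.9195 * 87.5486 = 43679.7037

43679.7037 $


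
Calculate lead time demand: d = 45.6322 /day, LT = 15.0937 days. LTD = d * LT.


LTD = 45.6322 * 15.0937 = 688.7587

688.7587 units


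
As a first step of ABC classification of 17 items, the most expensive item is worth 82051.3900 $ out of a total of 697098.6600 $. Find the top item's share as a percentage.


Top item = 82051.3900
Total = 697098.6600
Percentage = 82051.3900 / 697098.6600 * 100 = 11.7704

11.7704%


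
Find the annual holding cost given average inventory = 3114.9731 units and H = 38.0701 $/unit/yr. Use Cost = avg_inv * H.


Cost = 3114.9731 * 38.0701 = 118587.3374

118587.3374 $/yr


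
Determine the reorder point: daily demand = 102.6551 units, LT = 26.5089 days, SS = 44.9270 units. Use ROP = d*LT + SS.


d*LT = 102.6551 * 26.5089 = 2721.2738
ROP = 2721.2738 + 44.9270 = 2766.2008

2766.2008 units


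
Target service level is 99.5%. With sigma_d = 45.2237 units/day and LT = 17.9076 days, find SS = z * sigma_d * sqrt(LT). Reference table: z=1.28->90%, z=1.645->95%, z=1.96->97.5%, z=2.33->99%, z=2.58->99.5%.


From the table, SL = 99.5% corresponds to z = 2.58
sqrt(LT) = sqrt(17.9076) = 4.2317
SS = 2.58 * 45.2237 * 4.2317 = 493.7470

493.7470 units


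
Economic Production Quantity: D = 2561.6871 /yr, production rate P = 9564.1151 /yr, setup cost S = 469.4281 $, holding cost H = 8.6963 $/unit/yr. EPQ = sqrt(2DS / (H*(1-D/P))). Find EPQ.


1 - D/P = 1 - 0.2678 = 0.7322
H*(1-D/P) = 6.3671
2DS = 2405055.8163
EPQ = sqrt(377734.6183) = 614.6012

614.6012 units


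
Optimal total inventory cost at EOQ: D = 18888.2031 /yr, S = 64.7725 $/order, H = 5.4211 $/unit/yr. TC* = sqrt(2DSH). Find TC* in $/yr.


2*D*S*H = 13264739.2661
TC* = sqrt(13264739.2661) = 3642.0790

3642.0790 $/yr


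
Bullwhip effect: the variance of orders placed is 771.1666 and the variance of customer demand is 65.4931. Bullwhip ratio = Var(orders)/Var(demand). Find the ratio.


BW = 771.1666 / 65.4931 = 11.7748

11.7748


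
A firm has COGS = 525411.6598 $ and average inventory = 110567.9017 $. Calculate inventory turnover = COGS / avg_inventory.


Turnover = 525411.6598 / 110567.9017 = 4.7519

4.7519


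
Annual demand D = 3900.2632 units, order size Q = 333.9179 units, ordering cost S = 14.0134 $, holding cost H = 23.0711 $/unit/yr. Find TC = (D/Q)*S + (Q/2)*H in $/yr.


Ordering cost = D*S/Q = 163.6808
Holding cost = Q*H/2 = 3851.9266
TC = 163.6808 + 3851.9266 = 4015.6074

4015.6074 $/yr


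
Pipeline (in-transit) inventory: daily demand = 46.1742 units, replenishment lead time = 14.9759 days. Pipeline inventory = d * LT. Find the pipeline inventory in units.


Pipeline = 46.1742 * 14.9759 = 691.5002

691.5002 units


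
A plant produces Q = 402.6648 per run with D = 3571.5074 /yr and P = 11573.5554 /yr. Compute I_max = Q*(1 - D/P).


D/P = 0.3086
1 - D/P = 0.6914
I_max = 402.6648 * 0.6914 = 278.4056

278.4056 units


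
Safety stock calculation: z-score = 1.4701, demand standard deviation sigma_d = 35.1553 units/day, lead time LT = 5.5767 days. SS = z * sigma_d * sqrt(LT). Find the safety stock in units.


sqrt(LT) = sqrt(5.5767) = 2.3615
SS = 1.4701 * 35.1553 * 2.3615 = 122.0468

122.0468 units


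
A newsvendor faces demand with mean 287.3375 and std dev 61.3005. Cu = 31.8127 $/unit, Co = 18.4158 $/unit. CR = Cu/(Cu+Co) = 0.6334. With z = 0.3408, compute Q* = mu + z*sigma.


CR = Cu/(Cu+Co) = 31.8127/(31.8127+18.4158) = 0.6334
z = 0.3408
Q* = 287.3375 + 0.3408 * 61.3005 = 308.2287

308.2287 units


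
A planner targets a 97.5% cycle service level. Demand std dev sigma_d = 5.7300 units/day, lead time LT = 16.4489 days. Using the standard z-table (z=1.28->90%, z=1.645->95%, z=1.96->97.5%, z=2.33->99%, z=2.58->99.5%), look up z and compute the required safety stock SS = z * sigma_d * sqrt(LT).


From the table, SL = 97.5% corresponds to z = 1.96
sqrt(LT) = sqrt(16.4489) = 4.0557
SS = 1.96 * 5.7300 * 4.0557 = 45.5490

45.5490 units


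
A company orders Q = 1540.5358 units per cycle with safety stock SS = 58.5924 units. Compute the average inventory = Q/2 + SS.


Q/2 = 770.2679
Avg = 770.2679 + 58.5924 = 828.8603

828.8603 units


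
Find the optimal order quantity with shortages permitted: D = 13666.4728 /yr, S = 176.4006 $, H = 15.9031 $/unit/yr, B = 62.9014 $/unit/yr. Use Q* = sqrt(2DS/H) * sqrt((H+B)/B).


sqrt(2DS/H) = 550.6205
sqrt((H+B)/B) = 1.1193
Q* = 550.6205 * 1.1193 = 616.3079

616.3079 units


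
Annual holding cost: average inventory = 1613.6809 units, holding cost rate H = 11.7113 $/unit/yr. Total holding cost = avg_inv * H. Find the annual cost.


Cost = 1613.6809 * 11.7113 = 18898.3011

18898.3011 $/yr


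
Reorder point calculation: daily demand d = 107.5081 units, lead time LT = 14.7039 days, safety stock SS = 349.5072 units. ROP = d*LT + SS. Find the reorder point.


d*LT = 107.5081 * 14.7039 = 1580.7884
ROP = 1580.7884 + 349.5072 = 1930.2956

1930.2956 units


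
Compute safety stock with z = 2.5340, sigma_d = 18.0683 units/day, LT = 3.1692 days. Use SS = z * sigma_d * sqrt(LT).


sqrt(LT) = sqrt(3.1692) = 1.7802
SS = 2.5340 * 18.0683 * 1.7802 = 81.5077

81.5077 units


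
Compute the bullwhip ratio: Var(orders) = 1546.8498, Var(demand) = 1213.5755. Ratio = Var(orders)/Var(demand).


BW = 1546.8498 / 1213.5755 = 1.2746

1.2746


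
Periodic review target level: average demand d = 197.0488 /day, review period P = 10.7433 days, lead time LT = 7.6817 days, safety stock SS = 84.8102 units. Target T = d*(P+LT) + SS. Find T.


P + LT = 18.4250
d*(P+LT) = 197.0488 * 18.4250 = 3630.6241
T = 3630.6241 + 84.8102 = 3715.4343

3715.4343 units


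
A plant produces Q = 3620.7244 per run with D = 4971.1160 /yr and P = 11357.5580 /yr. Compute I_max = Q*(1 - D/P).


D/P = 0.4377
1 - D/P = 0.5623
I_max = 3620.7244 * 0.5623 = 2035.9611

2035.9611 units


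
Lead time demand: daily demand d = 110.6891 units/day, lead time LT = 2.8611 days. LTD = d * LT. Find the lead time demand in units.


LTD = 110.6891 * 2.8611 = 316.6926

316.6926 units


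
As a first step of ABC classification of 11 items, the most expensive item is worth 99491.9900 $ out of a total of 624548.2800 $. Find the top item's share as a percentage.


Top item = 99491.9900
Total = 624548.2800
Percentage = 99491.9900 / 624548.2800 * 100 = 15.9302

15.9302%


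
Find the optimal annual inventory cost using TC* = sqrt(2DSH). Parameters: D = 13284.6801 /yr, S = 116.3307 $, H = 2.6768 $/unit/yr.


2*D*S*H = 8273539.8220
TC* = sqrt(8273539.8220) = 2876.3762

2876.3762 $/yr


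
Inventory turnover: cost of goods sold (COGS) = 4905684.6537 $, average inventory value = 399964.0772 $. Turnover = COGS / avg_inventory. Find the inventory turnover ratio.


Turnover = 4905684.6537 / 399964.0772 = 12.2653

12.2653


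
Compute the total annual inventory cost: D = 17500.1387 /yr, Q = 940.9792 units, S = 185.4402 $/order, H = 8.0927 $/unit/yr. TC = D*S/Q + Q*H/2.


Ordering cost = D*S/Q = 3448.7789
Holding cost = Q*H/2 = 3807.5312
TC = 3448.7789 + 3807.5312 = 7256.3101

7256.3101 $/yr


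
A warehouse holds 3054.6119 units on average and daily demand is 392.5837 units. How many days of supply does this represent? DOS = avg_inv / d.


DOS = 3054.6119 / 392.5837 = 7.7808

7.7808 days


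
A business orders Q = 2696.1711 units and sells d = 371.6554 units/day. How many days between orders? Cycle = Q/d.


Cycle = 2696.1711 / 371.6554 = 7.2545

7.2545 days


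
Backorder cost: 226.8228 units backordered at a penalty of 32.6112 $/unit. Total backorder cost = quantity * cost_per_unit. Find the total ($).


Total = 226.8228 * 32.6112 = 7396.9637

7396.9637 $


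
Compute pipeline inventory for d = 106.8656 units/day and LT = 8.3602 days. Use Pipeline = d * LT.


Pipeline = 106.8656 * 8.3602 = 893.4178

893.4178 units


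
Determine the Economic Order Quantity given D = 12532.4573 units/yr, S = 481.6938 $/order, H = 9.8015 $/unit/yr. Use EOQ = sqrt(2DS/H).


2*D*S = 2 * 12532.4573 * 481.6938 = 12073613.9603
2*D*S/H = 1231812.8817
EOQ = sqrt(1231812.8817) = 1109.8707

1109.8707 units


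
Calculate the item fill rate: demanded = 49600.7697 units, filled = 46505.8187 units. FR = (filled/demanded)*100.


FR = 46505.8187 / 49600.7697 * 100 = 93.7603

93.7603%


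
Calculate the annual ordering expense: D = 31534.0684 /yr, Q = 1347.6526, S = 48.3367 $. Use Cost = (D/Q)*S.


Number of orders = D/Q = 23.3993
Cost = 23.3993 * 48.3367 = 1131.0428

1131.0428 $/yr


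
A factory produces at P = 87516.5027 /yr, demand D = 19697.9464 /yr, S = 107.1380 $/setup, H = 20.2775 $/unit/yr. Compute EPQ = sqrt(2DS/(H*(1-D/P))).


1 - D/P = 1 - 0.2251 = 0.7749
H*(1-D/P) = 15.7135
2DS = 4220797.1628
EPQ = sqrt(268609.5725) = 518.2756

518.2756 units


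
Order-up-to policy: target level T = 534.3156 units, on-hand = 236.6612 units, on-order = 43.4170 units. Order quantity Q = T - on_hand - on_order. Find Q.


Inventory position = OH + OO = 236.6612 + 43.4170 = 280.0782
Q = 534.3156 - 280.0782 = 254.2374

254.2374 units


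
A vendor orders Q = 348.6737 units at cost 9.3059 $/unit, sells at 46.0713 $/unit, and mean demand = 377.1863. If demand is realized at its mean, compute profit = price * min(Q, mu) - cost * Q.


Sales at mu = min(348.6737, 377.1863) = 348.6737
Revenue = 46.0713 * 348.6737 = 16063.8506
Total cost = 9.3059 * 348.6737 = 3244.7226
Profit = 16063.8506 - 3244.7226 = 12819.1280

12819.1280 $


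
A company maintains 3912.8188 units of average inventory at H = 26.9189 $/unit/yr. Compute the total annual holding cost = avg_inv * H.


Cost = 3912.8188 * 26.9189 = 105328.7780

105328.7780 $/yr


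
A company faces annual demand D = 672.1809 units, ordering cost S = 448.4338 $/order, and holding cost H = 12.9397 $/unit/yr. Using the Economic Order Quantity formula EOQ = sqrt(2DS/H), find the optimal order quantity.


2*D*S = 2 * 672.1809 * 448.4338 = 602857.2705
2*D*S/H = 46589.7409
EOQ = sqrt(46589.7409) = 215.8466

215.8466 units


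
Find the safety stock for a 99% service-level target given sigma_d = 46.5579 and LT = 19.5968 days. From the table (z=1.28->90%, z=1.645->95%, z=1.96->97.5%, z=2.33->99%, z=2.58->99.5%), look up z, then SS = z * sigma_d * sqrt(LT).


From the table, SL = 99% corresponds to z = 2.33
sqrt(LT) = sqrt(19.5968) = 4.4268
SS = 2.33 * 46.5579 * 4.4268 = 480.2218

480.2218 units


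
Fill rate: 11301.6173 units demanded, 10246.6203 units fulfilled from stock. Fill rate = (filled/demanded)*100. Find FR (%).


FR = 10246.6203 / 11301.6173 * 100 = 90.6651

90.6651%


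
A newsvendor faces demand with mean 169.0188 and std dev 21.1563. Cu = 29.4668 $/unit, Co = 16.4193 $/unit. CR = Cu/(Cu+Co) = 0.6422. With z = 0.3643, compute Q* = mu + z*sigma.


CR = Cu/(Cu+Co) = 29.4668/(29.4668+16.4193) = 0.6422
z = 0.3643
Q* = 169.0188 + 0.3643 * 21.1563 = 176.7260

176.7260 units


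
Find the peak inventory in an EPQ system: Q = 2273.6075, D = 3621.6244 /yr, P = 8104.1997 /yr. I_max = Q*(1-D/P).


D/P = 0.4469
1 - D/P = 0.5531
I_max = 2273.6075 * 0.5531 = 1257.5723

1257.5723 units


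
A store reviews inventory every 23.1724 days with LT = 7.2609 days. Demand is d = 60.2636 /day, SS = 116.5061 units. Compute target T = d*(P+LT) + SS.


P + LT = 30.4333
d*(P+LT) = 60.2636 * 30.4333 = 1834.0202
T = 1834.0202 + 116.5061 = 1950.5263

1950.5263 units


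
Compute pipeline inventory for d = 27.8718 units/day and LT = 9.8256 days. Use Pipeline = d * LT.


Pipeline = 27.8718 * 9.8256 = 273.8572

273.8572 units


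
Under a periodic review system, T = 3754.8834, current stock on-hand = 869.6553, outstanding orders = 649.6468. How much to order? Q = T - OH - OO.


Inventory position = OH + OO = 869.6553 + 649.6468 = 1519.3021
Q = 3754.8834 - 1519.3021 = 2235.5813

2235.5813 units


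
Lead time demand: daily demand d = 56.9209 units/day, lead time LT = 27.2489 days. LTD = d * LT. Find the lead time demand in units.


LTD = 56.9209 * 27.2489 = 1551.0319

1551.0319 units


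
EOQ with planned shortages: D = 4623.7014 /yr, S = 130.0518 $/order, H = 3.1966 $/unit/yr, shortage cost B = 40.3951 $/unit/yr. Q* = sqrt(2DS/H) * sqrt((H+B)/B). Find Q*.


sqrt(2DS/H) = 613.3720
sqrt((H+B)/B) = 1.0388
Q* = 613.3720 * 1.0388 = 637.1790

637.1790 units


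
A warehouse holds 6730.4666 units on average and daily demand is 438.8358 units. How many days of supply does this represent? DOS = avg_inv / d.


DOS = 6730.4666 / 438.8358 = 15.3371

15.3371 days


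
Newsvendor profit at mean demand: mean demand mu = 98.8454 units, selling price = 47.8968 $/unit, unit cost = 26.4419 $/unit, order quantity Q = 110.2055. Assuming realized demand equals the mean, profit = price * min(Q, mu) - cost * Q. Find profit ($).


Sales at mu = min(110.2055, 98.8454) = 98.8454
Revenue = 47.8968 * 98.8454 = 4734.3784
Total cost = 26.4419 * 110.2055 = 2914.0428
Profit = 4734.3784 - 2914.0428 = 1820.3355

1820.3355 $


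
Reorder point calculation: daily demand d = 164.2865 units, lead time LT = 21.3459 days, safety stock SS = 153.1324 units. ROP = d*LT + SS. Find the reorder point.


d*LT = 164.2865 * 21.3459 = 3506.8432
ROP = 3506.8432 + 153.1324 = 3659.9756

3659.9756 units


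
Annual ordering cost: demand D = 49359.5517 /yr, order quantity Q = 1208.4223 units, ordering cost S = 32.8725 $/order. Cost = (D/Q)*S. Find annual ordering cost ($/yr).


Number of orders = D/Q = 40.8463
Cost = 40.8463 * 32.8725 = 1342.7192

1342.7192 $/yr


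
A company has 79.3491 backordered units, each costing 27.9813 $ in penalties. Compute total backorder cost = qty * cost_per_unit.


Total = 79.3491 * 27.9813 = 2220.2910

2220.2910 $


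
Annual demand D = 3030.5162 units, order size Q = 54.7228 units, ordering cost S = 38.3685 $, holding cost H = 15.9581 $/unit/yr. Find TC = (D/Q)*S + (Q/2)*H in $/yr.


Ordering cost = D*S/Q = 2124.8248
Holding cost = Q*H/2 = 436.6360
TC = 2124.8248 + 436.6360 = 2561.4607

2561.4607 $/yr


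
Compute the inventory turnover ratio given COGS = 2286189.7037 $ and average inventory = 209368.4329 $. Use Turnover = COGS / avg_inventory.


Turnover = 2286189.7037 / 209368.4329 = 10.9195

10.9195


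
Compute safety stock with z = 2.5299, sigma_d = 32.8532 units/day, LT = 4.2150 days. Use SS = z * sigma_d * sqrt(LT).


sqrt(LT) = sqrt(4.2150) = 2.0530
SS = 2.5299 * 32.8532 * 2.0530 = 170.6396

170.6396 units


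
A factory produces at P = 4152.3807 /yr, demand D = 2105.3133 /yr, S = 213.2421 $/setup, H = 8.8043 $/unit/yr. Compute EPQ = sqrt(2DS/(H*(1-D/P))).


1 - D/P = 1 - 0.5070 = 0.4930
H*(1-D/P) = 4.3404
2DS = 897882.8585
EPQ = sqrt(206866.3586) = 454.8256

454.8256 units
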